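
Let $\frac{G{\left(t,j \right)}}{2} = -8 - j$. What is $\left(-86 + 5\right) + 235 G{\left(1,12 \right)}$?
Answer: $-9481$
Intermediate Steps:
$G{\left(t,j \right)} = -16 - 2 j$ ($G{\left(t,j \right)} = 2 \left(-8 - j\right) = -16 - 2 j$)
$\left(-86 + 5\right) + 235 G{\left(1,12 \right)} = \left(-86 + 5\right) + 235 \left(-16 - 24\right) = -81 + 235 \left(-16 - 24\right) = -81 + 235 \left(-40\right) = -81 - 9400 = -9481$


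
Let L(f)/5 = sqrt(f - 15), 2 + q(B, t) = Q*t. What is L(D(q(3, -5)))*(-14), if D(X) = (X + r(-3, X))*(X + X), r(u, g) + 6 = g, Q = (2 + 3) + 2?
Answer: -70*sqrt(5905) ≈ -5379.1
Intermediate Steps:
Q = 7 (Q = 5 + 2 = 7)
q(B, t) = -2 + 7*t
r(u, g) = -6 + g
D(X) = 2*X*(-6 + 2*X) (D(X) = (X + (-6 + X))*(X + X) = (-6 + 2*X)*(2*X) = 2*X*(-6 + 2*X))
L(f) = 5*sqrt(-15 + f) (L(f) = 5*sqrt(f - 15) = 5*sqrt(-15 + f))
L(D(q(3, -5)))*(-14) = (5*sqrt(-15 + 4*(-2 + 7*(-5))*(-3 + (-2 + 7*(-5)))))*(-14) = (5*sqrt(-15 + 4*(-2 - 35)*(-3 + (-2 - 35))))*(-14) = (5*sqrt(-15 + 4*(-37)*(-3 - 37)))*(-14) = (5*sqrt(-15 + 4*(-37)*(-40)))*(-14) = (5*sqrt(-15 + 5920))*(-14) = (5*sqrt(5905))*(-14) = -70*sqrt(5905)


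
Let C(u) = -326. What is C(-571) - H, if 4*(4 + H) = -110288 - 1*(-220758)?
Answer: -55879/2 ≈ -27940.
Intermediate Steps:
H = 55227/2 (H = -4 + (-110288 - 1*(-220758))/4 = -4 + (-110288 + 220758)/4 = -4 + (1/4)*110470 = -4 + 55235/2 = 55227/2 ≈ 27614.)
C(-571) - H = -326 - 1*55227/2 = -326 - 55227/2 = -55879/2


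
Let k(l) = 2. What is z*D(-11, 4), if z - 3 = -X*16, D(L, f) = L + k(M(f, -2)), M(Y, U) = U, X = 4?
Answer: 549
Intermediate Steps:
D(L, f) = 2 + L (D(L, f) = L + 2 = 2 + L)
z = -61 (z = 3 - 1*4*16 = 3 - 4*16 = 3 - 64 = -61)
z*D(-11, 4) = -61*(2 - 11) = -61*(-9) = 549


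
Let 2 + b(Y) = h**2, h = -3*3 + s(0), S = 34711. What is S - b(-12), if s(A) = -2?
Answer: 34592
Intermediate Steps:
h = -11 (h = -3*3 - 2 = -9 - 2 = -11)
b(Y) = 119 (b(Y) = -2 + (-11)**2 = -2 + 121 = 119)
S - b(-12) = 34711 - 1*119 = 34711 - 119 = 34592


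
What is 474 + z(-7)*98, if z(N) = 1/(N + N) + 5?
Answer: 957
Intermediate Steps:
z(N) = 5 + 1/(2*N) (z(N) = 1/(2*N) + 5 = 5 + 1/(2*N))
474 + z(-7)*98 = 474 + (5 + (1/2)/(-7))*98 = 474 + (5 + (1/2)*(-1/7))*98 = 474 + (5 - 1/14)*98 = 474 + (69/14)*98 = 474 + 483 = 957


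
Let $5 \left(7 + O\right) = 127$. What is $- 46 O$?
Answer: $- \frac{4232}{5} \approx -846.4$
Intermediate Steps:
$O = \frac{92}{5}$ ($O = -7 + \frac{1}{5} \cdot 127 = -7 + \frac{127}{5} = \frac{92}{5} \approx 18.4$)
$- 46 O = \left(-46\right) \frac{92}{5} = - \frac{4232}{5}$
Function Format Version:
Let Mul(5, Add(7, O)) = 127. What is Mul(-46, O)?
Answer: Rational(-4232, 5) ≈ -846.40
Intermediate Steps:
O = Rational(92, 5) (O = Add(-7, Mul(Rational(1, 5), 127)) = Add(-7, Rational(127, 5)) = Rational(92, 5) ≈ 18.400)
Mul(-46, O) = Mul(-46, Rational(92, 5)) = Rational(-4232, 5)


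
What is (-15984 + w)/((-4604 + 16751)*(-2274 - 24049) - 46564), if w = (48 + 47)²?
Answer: 6959/319792045 ≈ 2.1761e-5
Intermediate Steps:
w = 9025 (w = 95² = 9025)
(-15984 + w)/((-4604 + 16751)*(-2274 - 24049) - 46564) = (-15984 + 9025)/((-4604 + 16751)*(-2274 - 24049) - 46564) = -6959/(12147*(-26323) - 46564) = -6959/(-319745481 - 46564) = -6959/(-319792045) = -6959*(-1/319792045) = 6959/319792045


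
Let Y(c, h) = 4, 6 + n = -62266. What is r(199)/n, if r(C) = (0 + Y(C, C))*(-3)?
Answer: 3/15568 ≈ 0.00019270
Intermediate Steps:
n = -62272 (n = -6 - 62266 = -62272)
r(C) = -12 (r(C) = (0 + 4)*(-3) = 4*(-3) = -12)
r(199)/n = -12/(-62272) = -12*(-1/62272) = 3/15568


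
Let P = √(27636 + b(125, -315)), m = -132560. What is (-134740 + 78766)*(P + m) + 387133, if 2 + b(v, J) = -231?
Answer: 7420300573 - 55974*√27403 ≈ 7.4110e+9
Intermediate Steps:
b(v, J) = -233 (b(v, J) = -2 - 231 = -233)
P = √27403 (P = √(27636 - 233) = √27403 ≈ 165.54)
(-134740 + 78766)*(P + m) + 387133 = (-134740 + 78766)*(√27403 - 132560) + 387133 = -55974*(-132560 + √27403) + 387133 = (7419913440 - 55974*√27403) + 387133 = 7420300573 - 55974*√27403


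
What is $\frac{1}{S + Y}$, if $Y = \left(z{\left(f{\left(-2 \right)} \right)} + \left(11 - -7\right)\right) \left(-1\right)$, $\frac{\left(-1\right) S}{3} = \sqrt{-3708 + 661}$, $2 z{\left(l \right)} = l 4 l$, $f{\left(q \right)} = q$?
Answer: $\frac{i}{- 26 i + 3 \sqrt{3047}} \approx -0.0009253 + 0.0058934 i$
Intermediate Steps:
$z{\left(l \right)} = 2 l^{2}$ ($z{\left(l \right)} = \frac{l 4 l}{2} = \frac{4 l l}{2} = \frac{4 l^{2}}{2} = 2 l^{2}$)
$S = - 3 i \sqrt{3047}$ ($S = - 3 \sqrt{-3708 + 661} = - 3 \sqrt{-3047} = - 3 i \sqrt{3047} \approx - 165.6 i$)
$Y = -26$ ($Y = \left(2 \left(-2\right)^{2} + \left(11 - -7\right)\right) \left(-1\right) = \left(2 \cdot 4 + \left(11 + \left(-2 + 9\right)\right)\right) \left(-1\right) = \left(8 + \left(11 + 7\right)\right) \left(-1\right) = \left(8 + 18\right) \left(-1\right) = 26 \left(-1\right) = -26$)
$\frac{1}{S + Y} = \frac{1}{- 3 i \sqrt{3047} - 26} = \frac{1}{-26 - 3 i \sqrt{3047}}$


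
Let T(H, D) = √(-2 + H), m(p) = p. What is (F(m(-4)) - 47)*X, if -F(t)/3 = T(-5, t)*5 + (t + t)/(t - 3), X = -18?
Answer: 6354/7 + 270*I*√7 ≈ 907.71 + 714.35*I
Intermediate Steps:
F(t) = -15*I*√7 - 6*t/(-3 + t) (F(t) = -3*(√(-2 - 5)*5 + (t + t)/(t - 3)) = -3*(√(-7)*5 + (2*t)/(-3 + t)) = -3*((I*√7)*5 + 2*t/(-3 + t)) = -3*(5*I*√7 + 2*t/(-3 + t)) = -3*(2*t/(-3 + t) + 5*I*√7) = -15*I*√7 - 6*t/(-3 + t))
(F(m(-4)) - 47)*X = (3*(-2*(-4) + 15*I*√7 - 5*I*(-4)*√7)/(-3 - 4) - 47)*(-18) = (3*(8 + 15*I*√7 + 20*I*√7)/(-7) - 47)*(-18) = (3*(-⅐)*(8 + 35*I*√7) - 47)*(-18) = ((-24/7 - 15*I*√7) - 47)*(-18) = (-353/7 - 15*I*√7)*(-18) = 6354/7 + 270*I*√7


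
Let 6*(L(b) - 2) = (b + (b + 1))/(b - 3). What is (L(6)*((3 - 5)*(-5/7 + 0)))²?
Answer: 1225/81 ≈ 15.123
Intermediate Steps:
L(b) = 2 + (1 + 2*b)/(6*(-3 + b)) (L(b) = 2 + ((b + (b + 1))/(b - 3))/6 = 2 + ((b + (1 + b))/(-3 + b))/6 = 2 + ((1 + 2*b)/(-3 + b))/6 = 2 + (1 + 2*b)/(6*(-3 + b)))
(L(6)*((3 - 5)*(-5/7 + 0)))² = ((7*(-5 + 2*6)/(6*(-3 + 6)))*((3 - 5)*(-5/7 + 0)))² = (((7/6)*(-5 + 12)/3)*(-2*(-5*⅐ + 0)))² = (((7/6)*(⅓)*7)*(-2*(-5/7 + 0)))² = (49*(-2*(-5/7))/18)² = ((49/18)*(10/7))² = (35/9)² = 1225/81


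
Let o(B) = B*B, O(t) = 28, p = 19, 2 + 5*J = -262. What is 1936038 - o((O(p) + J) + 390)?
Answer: 45066674/25 ≈ 1.8027e+6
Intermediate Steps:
J = -264/5 (J = -⅖ + (⅕)*(-262) = -⅖ - 262/5 = -264/5 ≈ -52.800)
o(B) = B²
1936038 - o((O(p) + J) + 390) = 1936038 - ((28 - 264/5) + 390)² = 1936038 - (-124/5 + 390)² = 1936038 - (1826/5)² = 1936038 - 1*3334276/25 = 1936038 - 3334276/25 = 45066674/25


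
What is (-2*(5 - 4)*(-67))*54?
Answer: 7236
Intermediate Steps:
(-2*(5 - 4)*(-67))*54 = (-2*1*(-67))*54 = -2*(-67)*54 = 134*54 = 7236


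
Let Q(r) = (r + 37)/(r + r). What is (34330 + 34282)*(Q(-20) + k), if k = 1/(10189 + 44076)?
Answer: -3164608429/108530 ≈ -29159.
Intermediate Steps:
k = 1/54265 ≈ 1.8428e-5
Q(r) = (37 + r)/(2*r) (Q(r) = (37 + r)/((2*r)) = (37 + r)*(1/(2*r)) = (37 + r)/(2*r))
(34330 + 34282)*(Q(-20) + k) = (34330 + 34282)*((½)*(37 - 20)/(-20) + 1/54265) = 68612*((½)*(-1/20)*17 + 1/54265) = 68612*(-17/40 + 1/54265) = 68612*(-184493/434120) = -3164608429/108530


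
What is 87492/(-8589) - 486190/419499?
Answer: -13626230806/1201025637 ≈ -11.345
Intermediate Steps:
87492/(-8589) - 486190/419499 = 87492*(-1/8589) - 486190*1/419499 = -29164/2863 - 486190/419499 = -13626230806/1201025637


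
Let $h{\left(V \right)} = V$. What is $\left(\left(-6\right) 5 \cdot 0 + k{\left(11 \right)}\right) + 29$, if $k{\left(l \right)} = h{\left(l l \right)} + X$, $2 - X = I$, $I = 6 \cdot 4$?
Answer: $128$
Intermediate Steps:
$I = 24$
$X = -22$ ($X = 2 - 24 = -22$)
$k{\left(l \right)} = -22 + l^{2}$ ($k{\left(l \right)} = l l - 22 = l^{2} - 22 = -22 + l^{2}$)
$\left(\left(-6\right) 5 \cdot 0 + k{\left(11 \right)}\right) + 29 = \left(\left(-6\right) 5 \cdot 0 - \left(22 - 11^{2}\right)\right) + 29 = \left(\left(-30\right) 0 + \left(-22 + 121\right)\right) + 29 = \left(0 + 99\right) + 29 = 99 + 29 = 128$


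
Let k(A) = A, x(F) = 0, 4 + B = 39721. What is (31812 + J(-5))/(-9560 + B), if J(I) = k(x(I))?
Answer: 31812/30157 ≈ 1.0549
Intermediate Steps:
B = 39717 (B = -4 + 39721 = 39717)
J(I) = 0
(31812 + J(-5))/(-9560 + B) = (31812 + 0)/(-9560 + 39717) = 31812/30157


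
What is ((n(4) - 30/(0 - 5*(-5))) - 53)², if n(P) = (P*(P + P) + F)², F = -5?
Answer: 11383876/25 ≈ 4.5536e+5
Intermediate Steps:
n(P) = (-5 + 2*P²)² (n(P) = (P*(P + P) - 5)² = (P*(2*P) - 5)² = (2*P² - 5)² = (-5 + 2*P²)²)
((n(4) - 30/(0 - 5*(-5))) - 53)² = (((-5 + 2*4²)² - 30/(0 - 5*(-5))) - 53)² = (((-5 + 2*16)² - 30/(0 + 25)) - 53)² = (((-5 + 32)² - 30/25) - 53)² = ((27² - 30/25) - 53)² = ((729 - 1*6/5) - 53)² = ((729 - 6/5) - 53)² = (3639/5 - 53)² = (3374/5)² = 11383876/25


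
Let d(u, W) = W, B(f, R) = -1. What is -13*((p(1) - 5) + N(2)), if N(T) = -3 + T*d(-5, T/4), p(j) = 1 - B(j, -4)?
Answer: 65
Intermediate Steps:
p(j) = 2 (p(j) = 1 - 1*(-1) = 1 + 1 = 2)
N(T) = -3 + T²/4 (N(T) = -3 + T*(T/4) = -3 + T²/4)
-13*((p(1) - 5) + N(2)) = -13*((2 - 5) + (-3 + (¼)*2²)) = -13*(-3 + (-3 + (¼)*4)) = -13*(-3 + (-3 + 1)) = -13*(-3 - 2) = -13*(-5) = 65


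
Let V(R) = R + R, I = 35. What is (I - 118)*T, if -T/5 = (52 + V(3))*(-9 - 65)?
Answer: -1781180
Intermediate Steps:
V(R) = 2*R
T = 21460 (T = -5*(52 + 2*3)*(-9 - 65) = -5*(52 + 6)*(-74) = -290*(-74) = -5*(-4292) = 21460)
(I - 118)*T = (35 - 118)*21460 = -83*21460 = -1781180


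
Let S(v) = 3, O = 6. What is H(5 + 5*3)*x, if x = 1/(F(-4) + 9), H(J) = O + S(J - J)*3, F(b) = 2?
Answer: 15/11 ≈ 1.3636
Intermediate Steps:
H(J) = 15 (H(J) = 6 + 3*3 = 6 + 9 = 15)
x = 1/11 (x = 1/(2 + 9) = 1/11 ≈ 0.090909)
H(5 + 5*3)*x = 15*(1/11) = 15/11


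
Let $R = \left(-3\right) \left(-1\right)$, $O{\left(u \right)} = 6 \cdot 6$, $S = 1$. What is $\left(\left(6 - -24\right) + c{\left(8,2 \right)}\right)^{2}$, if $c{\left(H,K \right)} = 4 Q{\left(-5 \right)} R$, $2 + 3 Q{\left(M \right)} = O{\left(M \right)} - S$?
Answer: $26244$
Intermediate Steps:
$O{\left(u \right)} = 36$
$R = 3$
$Q{\left(M \right)} = 11$ ($Q{\left(M \right)} = - \frac{2}{3} + \frac{36 - 1}{3} = - \frac{2}{3} + \frac{1}{3} \cdot 35 = - \frac{2}{3} + \frac{35}{3} = 11$)
$c{\left(H,K \right)} = 132$ ($c{\left(H,K \right)} = 4 \cdot 11 \cdot 3 = 44 \cdot 3 = 132$)
$\left(\left(6 - -24\right) + c{\left(8,2 \right)}\right)^{2} = \left(\left(6 - -24\right) + 132\right)^{2} = \left(\left(6 + 24\right) + 132\right)^{2} = \left(30 + 132\right)^{2} = 162^{2} = 26244$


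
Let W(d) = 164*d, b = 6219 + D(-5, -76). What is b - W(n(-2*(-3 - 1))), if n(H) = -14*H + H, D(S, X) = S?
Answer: 23270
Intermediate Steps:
n(H) = -13*H
b = 6214 (b = 6219 - 5 = 6214)
b - W(n(-2*(-3 - 1))) = 6214 - 164*(-(-26)*(-3 - 1)) = 6214 - 164*(-(-26)*(-4)) = 6214 - 164*(-13*8) = 6214 - 164*(-104) = 6214 - 1*(-17056) = 6214 + 17056 = 23270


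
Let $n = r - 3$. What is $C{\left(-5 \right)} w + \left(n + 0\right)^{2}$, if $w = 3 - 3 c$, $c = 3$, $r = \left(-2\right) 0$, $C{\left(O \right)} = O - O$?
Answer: $9$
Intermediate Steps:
$C{\left(O \right)} = 0$
$r = 0$
$n = -3$ ($n = 0 - 3 = -3$)
$w = -6$ ($w = 3 - 9 = -6$)
$C{\left(-5 \right)} w + \left(n + 0\right)^{2} = 0 \left(-6\right) + \left(-3 + 0\right)^{2} = 0 + \left(-3\right)^{2} = 0 + 9 = 9$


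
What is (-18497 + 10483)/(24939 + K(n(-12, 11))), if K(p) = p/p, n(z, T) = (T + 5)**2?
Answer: -4007/12470 ≈ -0.32133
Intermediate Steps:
n(z, T) = (5 + T)**2
K(p) = 1
(-18497 + 10483)/(24939 + K(n(-12, 11))) = (-18497 + 10483)/(24939 + 1) = -8014/24940 = -8014*1/24940 = -4007/12470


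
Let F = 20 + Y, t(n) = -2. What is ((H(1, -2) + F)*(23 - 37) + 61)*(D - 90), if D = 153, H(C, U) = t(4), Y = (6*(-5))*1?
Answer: 14427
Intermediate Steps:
Y = -30 (Y = -30*1 = -30)
H(C, U) = -2
F = -10 (F = 20 - 30 = -10)
((H(1, -2) + F)*(23 - 37) + 61)*(D - 90) = ((-2 - 10)*(23 - 37) + 61)*(153 - 90) = (-12*(-14) + 61)*63 = (168 + 61)*63 = 229*63 = 14427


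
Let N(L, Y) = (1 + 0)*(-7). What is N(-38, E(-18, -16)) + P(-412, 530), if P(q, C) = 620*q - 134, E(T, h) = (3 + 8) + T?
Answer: -255581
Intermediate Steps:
E(T, h) = 11 + T
N(L, Y) = -7 (N(L, Y) = 1*(-7) = -7)
P(q, C) = -134 + 620*q
N(-38, E(-18, -16)) + P(-412, 530) = -7 + (-134 + 620*(-412)) = -7 + (-134 - 255440) = -7 - 255574 = -255581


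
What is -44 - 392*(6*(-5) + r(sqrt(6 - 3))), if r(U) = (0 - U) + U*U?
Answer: 10540 + 392*sqrt(3) ≈ 11219.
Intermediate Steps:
r(U) = U**2 - U (r(U) = -U + U**2 = U**2 - U)
-44 - 392*(6*(-5) + r(sqrt(6 - 3))) = -44 - 392*(6*(-5) + sqrt(6 - 3)*(-1 + sqrt(6 - 3))) = -44 - 392*(-30 + sqrt(3)*(-1 + sqrt(3))) = -44 + (11760 - 392*sqrt(3)*(-1 + sqrt(3))) = 11716 - 392*sqrt(3)*(-1 + sqrt(3))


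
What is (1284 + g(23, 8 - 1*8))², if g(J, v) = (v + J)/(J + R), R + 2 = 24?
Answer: 3341186809/2025 ≈ 1.6500e+6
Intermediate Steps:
R = 22 (R = -2 + 24 = 22)
g(J, v) = (J + v)/(22 + J) (g(J, v) = (v + J)/(J + 22) = (J + v)/(22 + J))
(1284 + g(23, 8 - 1*8))² = (1284 + (23 + (8 - 1*8))/(22 + 23))² = (1284 + (23 + (8 - 8))/45)² = (1284 + (23 + 0)/45)² = (1284 + (1/45)*23)² = (1284 + 23/45)² = (57803/45)² = 3341186809/2025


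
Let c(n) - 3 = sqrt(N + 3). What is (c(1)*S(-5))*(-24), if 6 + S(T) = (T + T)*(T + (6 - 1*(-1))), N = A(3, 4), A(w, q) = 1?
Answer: 3120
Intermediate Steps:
N = 1
S(T) = -6 + 2*T*(7 + T) (S(T) = -6 + (T + T)*(T + (6 - 1*(-1))) = -6 + (2*T)*(T + (6 + 1)) = -6 + (2*T)*(T + 7) = -6 + (2*T)*(7 + T) = -6 + 2*T*(7 + T))
c(n) = 5 (c(n) = 3 + sqrt(1 + 3) = 3 + sqrt(4) = 3 + 2 = 5)
(c(1)*S(-5))*(-24) = (5*(-6 + 2*(-5)**2 + 14*(-5)))*(-24) = (5*(-6 + 2*25 - 70))*(-24) = (5*(-6 + 50 - 70))*(-24) = (5*(-26))*(-24) = -130*(-24) = 3120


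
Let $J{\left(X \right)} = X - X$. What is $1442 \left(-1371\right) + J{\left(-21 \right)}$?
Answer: $-1976982$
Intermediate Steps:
$J{\left(X \right)} = 0$
$1442 \left(-1371\right) + J{\left(-21 \right)} = 1442 \left(-1371\right) + 0 = -1976982 + 0 = -1976982$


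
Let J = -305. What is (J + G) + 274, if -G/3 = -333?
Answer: 968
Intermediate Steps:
G = 999 (G = -3*(-333) = 999)
(J + G) + 274 = (-305 + 999) + 274 = 694 + 274 = 968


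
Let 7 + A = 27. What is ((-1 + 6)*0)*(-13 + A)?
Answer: 0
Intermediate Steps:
A = 20 (A = -7 + 27 = 20)
((-1 + 6)*0)*(-13 + A) = ((-1 + 6)*0)*(-13 + 20) = (5*0)*7 = 0*7 = 0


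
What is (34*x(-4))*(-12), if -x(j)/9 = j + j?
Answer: -29376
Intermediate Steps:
x(j) = -18*j (x(j) = -9*(j + j) = -18*j)
(34*x(-4))*(-12) = (34*(-18*(-4)))*(-12) = (34*72)*(-12) = 2448*(-12) = -29376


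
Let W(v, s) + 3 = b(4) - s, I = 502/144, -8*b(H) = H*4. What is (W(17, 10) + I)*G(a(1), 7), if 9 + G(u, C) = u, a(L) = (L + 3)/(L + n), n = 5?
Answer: 20725/216 ≈ 95.949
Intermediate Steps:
b(H) = -H/2 (b(H) = -H*4/8 = -H/2)
a(L) = (3 + L)/(5 + L) (a(L) = (L + 3)/(L + 5) = (3 + L)/(5 + L))
I = 251/72 (I = 502*(1/144) = 251/72 ≈ 3.4861)
G(u, C) = -9 + u
W(v, s) = -5 - s (W(v, s) = -3 + (-1/2*4 - s) = -3 + (-2 - s) = -5 - s)
(W(17, 10) + I)*G(a(1), 7) = ((-5 - 1*10) + 251/72)*(-9 + (3 + 1)/(5 + 1)) = ((-5 - 10) + 251/72)*(-9 + 4/6) = (-15 + 251/72)*(-9 + (1/6)*4) = -829*(-9 + 2/3)/72 = -829/72*(-25/3) = 20725/216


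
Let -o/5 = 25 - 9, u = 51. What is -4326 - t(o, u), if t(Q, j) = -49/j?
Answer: -220577/51 ≈ -4325.0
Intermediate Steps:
o = -80 (o = -5*(25 - 9) = -5*16 = -80)
-4326 - t(o, u) = -4326 - (-49)/51 = -4326 - 1*(-49/51) = -4326 + 49/51 = -220577/51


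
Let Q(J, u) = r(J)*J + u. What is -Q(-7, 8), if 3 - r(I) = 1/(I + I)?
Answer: 27/2 ≈ 13.500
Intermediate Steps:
r(I) = 3 - 1/(2*I) (r(I) = 3 - 1/(I + I) = 3 - 1/(2*I))
Q(J, u) = u + J*(3 - 1/(2*J)) (Q(J, u) = (3 - 1/(2*J))*J + u = J*(3 - 1/(2*J)) + u = u + J*(3 - 1/(2*J)))
-Q(-7, 8) = -(-½ + 8 + 3*(-7)) = -(-½ + 8 - 21) = -1*(-27/2) = 27/2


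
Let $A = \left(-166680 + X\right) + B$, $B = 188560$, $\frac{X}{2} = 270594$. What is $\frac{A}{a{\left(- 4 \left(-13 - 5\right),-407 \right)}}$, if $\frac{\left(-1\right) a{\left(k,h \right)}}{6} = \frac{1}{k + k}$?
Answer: $-13513632$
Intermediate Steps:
$X = 541188$ ($X = 2 \cdot 270594 = 541188$)
$a{\left(k,h \right)} = - \frac{3}{k}$ ($a{\left(k,h \right)} = - \frac{6}{k + k} = - \frac{6}{2 k} = - 6 \frac{1}{2 k} = - \frac{3}{k}$)
$A = 563068$ ($A = \left(-166680 + 541188\right) + 188560 = 374508 + 188560 = 563068$)
$\frac{A}{a{\left(- 4 \left(-13 - 5\right),-407 \right)}} = \frac{563068}{\left(-3\right) \frac{1}{\left(-4\right) \left(-13 - 5\right)}} = \frac{563068}{\left(-3\right) \frac{1}{\left(-4\right) \left(-18\right)}} = \frac{563068}{\left(-3\right) \frac{1}{72}} = \frac{563068}{- \frac{1}{24}} = 563068 \left(-24\right) = -13513632$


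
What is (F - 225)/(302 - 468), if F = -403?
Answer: 314/83 ≈ 3.7831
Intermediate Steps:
(F - 225)/(302 - 468) = (-403 - 225)/(302 - 468) = -628/(-166) = -628*(-1/166) = 314/83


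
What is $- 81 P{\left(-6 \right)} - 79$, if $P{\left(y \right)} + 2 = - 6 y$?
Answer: $-2833$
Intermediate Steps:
$P{\left(y \right)} = -2 - 6 y$
$- 81 P{\left(-6 \right)} - 79 = - 81 \left(-2 - -36\right) - 79 = - 81 \left(-2 + 36\right) - 79 = \left(-81\right) 34 - 79 = -2754 - 79 = -2833$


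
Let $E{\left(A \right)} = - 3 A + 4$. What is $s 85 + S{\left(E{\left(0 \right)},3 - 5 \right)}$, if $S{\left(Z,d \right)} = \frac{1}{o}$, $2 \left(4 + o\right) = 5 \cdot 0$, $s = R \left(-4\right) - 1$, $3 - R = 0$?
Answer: $- \frac{4421}{4} \approx -1105.3$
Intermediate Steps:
$R = 3$ ($R = 3 - 0 = 3 + 0 = 3$)
$E{\left(A \right)} = 4 - 3 A$
$s = -13$ ($s = 3 \left(-4\right) - 1 = -12 - 1 = -13$)
$o = -4$ ($o = -4 + \frac{5 \cdot 0}{2} = -4 + \frac{1}{2} \cdot 0 = -4 + 0 = -4$)
$S{\left(Z,d \right)} = - \frac{1}{4}$ ($S{\left(Z,d \right)} = \frac{1}{-4} = - \frac{1}{4}$)
$s 85 + S{\left(E{\left(0 \right)},3 - 5 \right)} = \left(-13\right) 85 - \frac{1}{4} = -1105 - \frac{1}{4} = - \frac{4421}{4}$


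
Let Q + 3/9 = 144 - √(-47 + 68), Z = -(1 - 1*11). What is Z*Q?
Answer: 4310/3 - 10*√21 ≈ 1390.8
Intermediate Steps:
Z = 10 (Z = -(1 - 11) = -1*(-10) = 10)
Q = 431/3 - √21 (Q = -⅓ + (144 - √(-47 + 68)) = -⅓ + (144 - √21) = 431/3 - √21 ≈ 139.08)
Z*Q = 10*(431/3 - √21) = 4310/3 - 10*√21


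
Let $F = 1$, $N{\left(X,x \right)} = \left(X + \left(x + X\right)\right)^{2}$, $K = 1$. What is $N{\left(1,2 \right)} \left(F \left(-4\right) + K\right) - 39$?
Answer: $-87$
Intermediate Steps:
$N{\left(X,x \right)} = \left(x + 2 X\right)^{2}$ ($N{\left(X,x \right)} = \left(X + \left(X + x\right)\right)^{2} = \left(x + 2 X\right)^{2}$)
$N{\left(1,2 \right)} \left(F \left(-4\right) + K\right) - 39 = \left(2 + 2 \cdot 1\right)^{2} \left(1 \left(-4\right) + 1\right) - 39 = \left(2 + 2\right)^{2} \left(-4 + 1\right) - 39 = 4^{2} \left(-3\right) - 39 = 16 \left(-3\right) - 39 = -48 - 39 = -87$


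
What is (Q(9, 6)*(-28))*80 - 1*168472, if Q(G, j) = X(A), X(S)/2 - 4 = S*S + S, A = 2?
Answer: -213272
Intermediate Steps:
X(S) = 8 + 2*S + 2*S² (X(S) = 8 + 2*(S*S + S) = 8 + 2*(S² + S) = 8 + 2*(S + S²) = 8 + (2*S + 2*S²) = 8 + 2*S + 2*S²)
Q(G, j) = 20 (Q(G, j) = 8 + 2*2 + 2*2² = 8 + 4 + 2*4 = 8 + 4 + 8 = 20)
(Q(9, 6)*(-28))*80 - 1*168472 = (20*(-28))*80 - 1*168472 = -560*80 - 168472 = -44800 - 168472 = -213272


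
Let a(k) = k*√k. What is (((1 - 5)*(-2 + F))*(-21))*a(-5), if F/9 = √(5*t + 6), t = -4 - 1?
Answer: 3780*√95 + 840*I*√5 ≈ 36843.0 + 1878.3*I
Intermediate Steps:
t = -5
a(k) = k^(3/2)
F = 9*I*√19 (F = 9*√(5*(-5) + 6) = 9*√(-25 + 6) = 9*√(-19) = 9*(I*√19) = 9*I*√19 ≈ 39.23*I)
(((1 - 5)*(-2 + F))*(-21))*a(-5) = (((1 - 5)*(-2 + 9*I*√19))*(-21))*(-5)^(3/2) = (-4*(-2 + 9*I*√19)*(-21))*(-5*I*√5) = ((8 - 36*I*√19)*(-21))*(-5*I*√5) = (-168 + 756*I*√19)*(-5*I*√5) = -5*I*√5*(-168 + 756*I*√19)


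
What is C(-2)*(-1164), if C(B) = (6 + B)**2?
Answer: -18624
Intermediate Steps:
C(-2)*(-1164) = (6 - 2)**2*(-1164) = 4**2*(-1164) = 16*(-1164) = -18624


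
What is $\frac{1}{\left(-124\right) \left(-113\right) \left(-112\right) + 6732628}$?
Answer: $\frac{1}{5163284} \approx 1.9368 \cdot 10^{-7}$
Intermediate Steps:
$\frac{1}{\left(-124\right) \left(-113\right) \left(-112\right) + 6732628} = \frac{1}{14012 \left(-112\right) + 6732628} = \frac{1}{-1569344 + 6732628} = \frac{1}{5163284}$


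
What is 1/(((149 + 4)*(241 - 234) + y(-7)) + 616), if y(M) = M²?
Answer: 1/1736 ≈ 0.00057604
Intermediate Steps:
1/(((149 + 4)*(241 - 234) + y(-7)) + 616) = 1/(((149 + 4)*(241 - 234) + (-7)²) + 616) = 1/((153*7 + 49) + 616) = 1/((1071 + 49) + 616) = 1/(1120 + 616) = 1/1736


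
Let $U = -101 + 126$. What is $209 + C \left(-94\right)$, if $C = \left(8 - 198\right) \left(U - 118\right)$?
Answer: $-1660771$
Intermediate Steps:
$U = 25$
$C = 17670$ ($C = \left(8 - 198\right) \left(25 - 118\right) = \left(-190\right) \left(-93\right) = 17670$)
$209 + C \left(-94\right) = 209 + 17670 \left(-94\right) = 209 - 1660980 = -1660771$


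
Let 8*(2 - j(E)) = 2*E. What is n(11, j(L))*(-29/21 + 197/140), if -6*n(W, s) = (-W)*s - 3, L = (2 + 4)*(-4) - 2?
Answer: 2123/5040 ≈ 0.42123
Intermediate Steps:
L = -26 (L = 6*(-4) - 2 = -24 - 2 = -26)
j(E) = 2 - E/4
n(W, s) = ½ + W*s/6 (n(W, s) = -((-W)*s - 3)/6 = -(-W*s - 3)/6 = -(-3 - W*s)/6 = ½ + W*s/6)
n(11, j(L))*(-29/21 + 197/140) = (½ + (⅙)*11*(2 - ¼*(-26)))*(-29/21 + 197/140) = (½ + (⅙)*11*(2 + 13/2))*(-29*1/21 + 197*(1/140)) = (½ + (⅙)*11*(17/2))*(-29/21 + 197/140) = (½ + 187/12)*(11/420) = (193/12)*(11/420) = 2123/5040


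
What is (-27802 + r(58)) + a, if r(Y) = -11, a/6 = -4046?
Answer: -52089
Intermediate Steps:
a = -24276 (a = 6*(-4046) = -24276)
(-27802 + r(58)) + a = (-27802 - 11) - 24276 = -27813 - 24276 = -52089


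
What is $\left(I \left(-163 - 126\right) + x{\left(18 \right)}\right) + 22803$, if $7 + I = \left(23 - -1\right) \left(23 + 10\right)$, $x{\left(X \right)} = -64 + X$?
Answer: $-204108$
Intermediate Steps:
$I = 785$ ($I = -7 + \left(23 - -1\right) \left(23 + 10\right) = -7 + \left(23 + 1\right) 33 = -7 + 24 \cdot 33 = -7 + 792 = 785$)
$\left(I \left(-163 - 126\right) + x{\left(18 \right)}\right) + 22803 = \left(785 \left(-163 - 126\right) + \left(-64 + 18\right)\right) + 22803 = \left(785 \left(-163 - 126\right) - 46\right) + 22803 = \left(785 \left(-289\right) - 46\right) + 22803 = \left(-226865 - 46\right) + 22803 = -226911 + 22803 = -204108$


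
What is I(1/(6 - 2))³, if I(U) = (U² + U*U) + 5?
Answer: 68921/512 ≈ 134.61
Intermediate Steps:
I(U) = 5 + 2*U² (I(U) = (U² + U²) + 5 = 2*U² + 5 = 5 + 2*U²)
I(1/(6 - 2))³ = (5 + 2*(1/(6 - 2))²)³ = (5 + 2*(1/4)²)³ = (5 + 2*(¼)²)³ = (5 + 2*(1/16))³ = (5 + ⅛)³ = (41/8)³ = 68921/512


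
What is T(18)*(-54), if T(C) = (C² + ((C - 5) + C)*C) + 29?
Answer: -49194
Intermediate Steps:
T(C) = 29 + C² + C*(-5 + 2*C) (T(C) = (C² + ((-5 + C) + C)*C) + 29 = (C² + (-5 + 2*C)*C) + 29 = (C² + C*(-5 + 2*C)) + 29 = 29 + C² + C*(-5 + 2*C))
T(18)*(-54) = (29 - 5*18 + 3*18²)*(-54) = (29 - 90 + 3*324)*(-54) = (29 - 90 + 972)*(-54) = 911*(-54) = -49194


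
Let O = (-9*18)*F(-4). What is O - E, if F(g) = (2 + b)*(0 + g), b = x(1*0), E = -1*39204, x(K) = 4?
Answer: 43092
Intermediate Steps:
E = -39204
b = 4
F(g) = 6*g (F(g) = (2 + 4)*(0 + g) = 6*g)
O = 3888 (O = (-9*18)*(6*(-4)) = -162*(-24) = 3888)
O - E = 3888 - 1*(-39204) = 3888 + 39204 = 43092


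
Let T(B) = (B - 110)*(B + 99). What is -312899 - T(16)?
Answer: -302089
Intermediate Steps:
T(B) = (-110 + B)*(99 + B)
-312899 - T(16) = -312899 - (-10890 + 16² - 11*16) = -312899 - (-10890 + 256 - 176) = -312899 - 1*(-10810) = -312899 + 10810 = -302089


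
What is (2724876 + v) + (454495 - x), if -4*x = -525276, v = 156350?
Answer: 3204402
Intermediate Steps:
x = 131319 (x = -¼*(-525276) = 131319)
(2724876 + v) + (454495 - x) = (2724876 + 156350) + (454495 - 1*131319) = 2881226 + (454495 - 131319) = 2881226 + 323176 = 3204402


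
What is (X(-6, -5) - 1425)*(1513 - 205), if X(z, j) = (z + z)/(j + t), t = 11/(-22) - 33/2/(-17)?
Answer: -143253468/77 ≈ -1.8604e+6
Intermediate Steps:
t = 8/17 (t = 11*(-1/22) - 33*½*(-1/17) = -½ - 33/2*(-1/17) = -½ + 33/34 = 8/17 ≈ 0.47059)
X(z, j) = 2*z/(8/17 + j) (X(z, j) = (z + z)/(j + 8/17) = (2*z)/(8/17 + j) = 2*z/(8/17 + j))
(X(-6, -5) - 1425)*(1513 - 205) = (34*(-6)/(8 + 17*(-5)) - 1425)*(1513 - 205) = (34*(-6)/(8 - 85) - 1425)*1308 = (34*(-6)/(-77) - 1425)*1308 = (34*(-6)*(-1/77) - 1425)*1308 = (204/77 - 1425)*1308 = -109521/77*1308 = -143253468/77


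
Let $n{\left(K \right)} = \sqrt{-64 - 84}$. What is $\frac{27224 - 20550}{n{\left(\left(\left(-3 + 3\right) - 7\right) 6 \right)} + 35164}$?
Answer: $\frac{58671134}{309126761} - \frac{3337 i \sqrt{37}}{309126761} \approx 0.1898 - 6.5663 \cdot 10^{-5} i$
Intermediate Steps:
$n{\left(K \right)} = 2 i \sqrt{37}$ ($n{\left(K \right)} = \sqrt{-148} = 2 i \sqrt{37}$)
$\frac{27224 - 20550}{n{\left(\left(\left(-3 + 3\right) - 7\right) 6 \right)} + 35164} = \frac{27224 - 20550}{2 i \sqrt{37} + 35164} = \frac{6674}{35164 + 2 i \sqrt{37}}$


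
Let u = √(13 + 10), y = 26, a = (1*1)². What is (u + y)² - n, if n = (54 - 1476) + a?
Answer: 2120 + 52*√23 ≈ 2369.4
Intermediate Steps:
a = 1 (a = 1² = 1)
u = √23 ≈ 4.7958
n = -1421 (n = (54 - 1476) + 1 = -1422 + 1 = -1421)
(u + y)² - n = (√23 + 26)² - 1*(-1421) = (26 + √23)² + 1421 = 1421 + (26 + √23)²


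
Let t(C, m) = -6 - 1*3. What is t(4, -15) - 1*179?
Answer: -188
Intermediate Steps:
t(C, m) = -9 (t(C, m) = -6 - 3 = -9)
t(4, -15) - 1*179 = -9 - 1*179 = -9 - 179 = -188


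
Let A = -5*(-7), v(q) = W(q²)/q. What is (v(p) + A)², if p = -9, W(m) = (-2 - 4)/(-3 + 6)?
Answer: 100489/81 ≈ 1240.6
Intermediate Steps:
W(m) = -2 (W(m) = -6/3 = -6*⅓ = -2)
v(q) = -2/q
A = 35
(v(p) + A)² = (-2/(-9) + 35)² = (-2*(-⅑) + 35)² = (2/9 + 35)² = (317/9)² = 100489/81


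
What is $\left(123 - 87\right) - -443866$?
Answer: $443902$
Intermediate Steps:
$\left(123 - 87\right) - -443866 = \left(123 - 87\right) + 443866 = 36 + 443866 = 443902$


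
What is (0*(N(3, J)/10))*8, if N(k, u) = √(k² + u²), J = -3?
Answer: 0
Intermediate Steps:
(0*(N(3, J)/10))*8 = (0*(√(3² + (-3)²)/10))*8 = (0*(√(9 + 9)*(⅒)))*8 = (0*(√18*(⅒)))*8 = (0*((3*√2)*(⅒)))*8 = (0*(3*√2/10))*8 = 0*8 = 0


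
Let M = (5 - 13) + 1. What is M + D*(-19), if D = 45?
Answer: -862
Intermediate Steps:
M = -7 (M = -8 + 1 = -7)
M + D*(-19) = -7 + 45*(-19) = -7 - 855 = -862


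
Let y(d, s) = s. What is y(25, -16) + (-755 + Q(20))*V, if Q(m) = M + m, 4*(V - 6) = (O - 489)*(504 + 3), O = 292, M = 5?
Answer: 36447043/2 ≈ 1.8224e+7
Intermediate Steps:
V = -99855/4 (V = 6 + ((292 - 489)*(504 + 3))/4 = 6 + (-197*507)/4 = 6 + (1/4)*(-99879) = 6 - 99879/4 = -99855/4 ≈ -24964.)
Q(m) = 5 + m
y(25, -16) + (-755 + Q(20))*V = -16 + (-755 + (5 + 20))*(-99855/4) = -16 + (-755 + 25)*(-99855/4) = -16 - 730*(-99855/4) = -16 + 36447075/2 = 36447043/2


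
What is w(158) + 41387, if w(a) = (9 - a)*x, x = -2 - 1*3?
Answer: 42132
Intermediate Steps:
x = -5 (x = -2 - 3 = -5)
w(a) = -45 + 5*a (w(a) = (9 - a)*(-5) = -45 + 5*a)
w(158) + 41387 = (-45 + 5*158) + 41387 = (-45 + 790) + 41387 = 745 + 41387 = 42132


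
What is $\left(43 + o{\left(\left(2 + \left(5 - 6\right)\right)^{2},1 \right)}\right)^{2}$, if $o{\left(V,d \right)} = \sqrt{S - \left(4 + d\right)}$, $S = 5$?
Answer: $1849$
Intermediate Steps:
$o{\left(V,d \right)} = \sqrt{1 - d}$ ($o{\left(V,d \right)} = \sqrt{5 - \left(4 + d\right)} = \sqrt{1 - d}$)
$\left(43 + o{\left(\left(2 + \left(5 - 6\right)\right)^{2},1 \right)}\right)^{2} = \left(43 + \sqrt{1 - 1}\right)^{2} = \left(43 + \sqrt{0}\right)^{2} = \left(43 + 0\right)^{2} = 43^{2} = 1849$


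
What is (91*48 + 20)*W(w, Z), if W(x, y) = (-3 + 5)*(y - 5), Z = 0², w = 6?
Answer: -43880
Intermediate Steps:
Z = 0
W(x, y) = -10 + 2*y (W(x, y) = 2*(-5 + y) = -10 + 2*y)
(91*48 + 20)*W(w, Z) = (91*48 + 20)*(-10 + 2*0) = (4368 + 20)*(-10 + 0) = 4388*(-10) = -43880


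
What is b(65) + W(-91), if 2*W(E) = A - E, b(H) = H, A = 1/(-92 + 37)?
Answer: 6077/55 ≈ 110.49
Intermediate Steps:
A = -1/55 (A = 1/(-55) = -1/55 ≈ -0.018182)
W(E) = -1/110 - E/2 (W(E) = (-1/55 - E)/2 = -1/110 - E/2)
b(65) + W(-91) = 65 + (-1/110 - ½*(-91)) = 65 + (-1/110 + 91/2) = 65 + 2502/55 = 6077/55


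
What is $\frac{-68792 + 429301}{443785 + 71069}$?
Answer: $\frac{360509}{514854} \approx 0.70022$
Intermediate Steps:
$\frac{-68792 + 429301}{443785 + 71069} = \frac{360509}{514854}$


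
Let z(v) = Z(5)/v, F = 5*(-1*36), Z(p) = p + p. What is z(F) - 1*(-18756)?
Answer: 337607/18 ≈ 18756.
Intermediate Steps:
Z(p) = 2*p
F = -180 (F = 5*(-36) = -180)
z(v) = 10/v (z(v) = (2*5)/v = 10/v)
z(F) - 1*(-18756) = 10/(-180) - 1*(-18756) = 10*(-1/180) + 18756 = -1/18 + 18756 = 337607/18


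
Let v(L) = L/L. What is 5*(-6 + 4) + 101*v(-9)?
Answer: 91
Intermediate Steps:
v(L) = 1
5*(-6 + 4) + 101*v(-9) = 5*(-6 + 4) + 101*1 = 5*(-2) + 101 = -10 + 101 = 91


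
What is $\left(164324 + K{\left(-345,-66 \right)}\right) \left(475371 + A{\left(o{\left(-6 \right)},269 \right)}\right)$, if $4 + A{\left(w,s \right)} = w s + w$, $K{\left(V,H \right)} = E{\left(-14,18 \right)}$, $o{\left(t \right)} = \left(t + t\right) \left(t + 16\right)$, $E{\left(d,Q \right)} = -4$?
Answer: $72788337440$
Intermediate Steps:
$o{\left(t \right)} = 2 t \left(16 + t\right)$
$K{\left(V,H \right)} = -4$
$A{\left(w,s \right)} = -4 + w + s w$ ($A{\left(w,s \right)} = -4 + \left(w s + w\right) = -4 + \left(s w + w\right) = -4 + \left(w + s w\right) = -4 + w + s w$)
$\left(164324 + K{\left(-345,-66 \right)}\right) \left(475371 + A{\left(o{\left(-6 \right)},269 \right)}\right) = \left(164324 - 4\right) \left(475371 + \left(-4 + 2 \left(-6\right) \left(16 - 6\right) + 269 \cdot 2 \left(-6\right) \left(16 - 6\right)\right)\right) = 164320 \left(475371 + \left(-4 + 2 \left(-6\right) 10 + 269 \cdot 2 \left(-6\right) 10\right)\right) = 164320 \left(475371 - 32404\right) = 164320 \cdot 442967 = 72788337440$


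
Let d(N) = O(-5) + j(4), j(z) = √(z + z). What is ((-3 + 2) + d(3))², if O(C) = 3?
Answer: 12 + 8*√2 ≈ 23.314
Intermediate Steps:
j(z) = √2*√z (j(z) = √(2*z) = √2*√z)
d(N) = 3 + 2*√2 (d(N) = 3 + √2*√4 = 3 + √2*2 = 3 + 2*√2)
((-3 + 2) + d(3))² = ((-3 + 2) + (3 + 2*√2))² = (-1 + (3 + 2*√2))² = (2 + 2*√2)²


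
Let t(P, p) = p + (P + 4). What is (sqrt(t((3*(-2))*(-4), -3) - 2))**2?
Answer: 23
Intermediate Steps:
t(P, p) = 4 + P + p (t(P, p) = p + (4 + P) = 4 + P + p)
(sqrt(t((3*(-2))*(-4), -3) - 2))**2 = (sqrt((4 + (3*(-2))*(-4) - 3) - 2))**2 = (sqrt((4 - 6*(-4) - 3) - 2))**2 = (sqrt((4 + 24 - 3) - 2))**2 = (sqrt(25 - 2))**2 = (sqrt(23))**2 = 23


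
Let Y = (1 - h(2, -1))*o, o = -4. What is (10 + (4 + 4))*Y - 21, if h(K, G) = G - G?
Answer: -93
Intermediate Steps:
h(K, G) = 0
Y = -4 (Y = (1 - 1*0)*(-4) = (1 + 0)*(-4) = 1*(-4) = -4)
(10 + (4 + 4))*Y - 21 = (10 + (4 + 4))*(-4) - 21 = (10 + 8)*(-4) - 21 = 18*(-4) - 21 = -72 - 21 = -93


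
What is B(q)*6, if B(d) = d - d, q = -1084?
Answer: 0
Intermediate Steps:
B(d) = 0
B(q)*6 = 0*6 = 0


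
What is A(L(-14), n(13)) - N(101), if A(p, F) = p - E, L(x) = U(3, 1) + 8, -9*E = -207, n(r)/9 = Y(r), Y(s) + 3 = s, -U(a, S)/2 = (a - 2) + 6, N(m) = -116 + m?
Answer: -14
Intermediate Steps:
U(a, S) = -8 - 2*a (U(a, S) = -2*((a - 2) + 6) = -2*((-2 + a) + 6) = -2*(4 + a) = -8 - 2*a)
Y(s) = -3 + s
n(r) = -27 + 9*r (n(r) = 9*(-3 + r) = -27 + 9*r)
E = 23 (E = -1/9*(-207) = 23)
L(x) = -6 (L(x) = (-8 - 2*3) + 8 = (-8 - 6) + 8 = -14 + 8 = -6)
A(p, F) = -23 + p (A(p, F) = p - 1*23 = p - 23 = -23 + p)
A(L(-14), n(13)) - N(101) = (-23 - 6) - (-116 + 101) = -29 - 1*(-15) = -29 + 15 = -14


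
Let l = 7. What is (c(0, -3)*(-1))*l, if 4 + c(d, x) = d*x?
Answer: 28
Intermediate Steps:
c(d, x) = -4 + d*x
(c(0, -3)*(-1))*l = ((-4 + 0*(-3))*(-1))*7 = ((-4 + 0)*(-1))*7 = -4*(-1)*7 = 4*7 = 28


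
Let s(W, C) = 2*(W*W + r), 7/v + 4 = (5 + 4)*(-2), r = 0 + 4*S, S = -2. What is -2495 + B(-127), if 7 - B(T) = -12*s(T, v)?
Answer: 384416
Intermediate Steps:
r = -8 (r = 0 + 4*(-2) = 0 - 8 = -8)
v = -7/22 (v = 7/(-4 + (5 + 4)*(-2)) = 7/(-4 + 9*(-2)) = 7/(-4 - 18) = 7/(-22) = 7*(-1/22) = -7/22 ≈ -0.31818)
s(W, C) = -16 + 2*W**2 (s(W, C) = 2*(W*W - 8) = 2*(W**2 - 8) = 2*(-8 + W**2) = -16 + 2*W**2)
B(T) = -185 + 24*T**2 (B(T) = 7 - (-12)*(-16 + 2*T**2) = 7 - (192 - 24*T**2) = 7 + (-192 + 24*T**2) = -185 + 24*T**2)
-2495 + B(-127) = -2495 + (-185 + 24*(-127)**2) = -2495 + (-185 + 24*16129) = -2495 + (-185 + 387096) = -2495 + 386911 = 384416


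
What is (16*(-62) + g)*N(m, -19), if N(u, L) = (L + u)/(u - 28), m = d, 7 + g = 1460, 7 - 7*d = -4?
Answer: 56242/185 ≈ 304.01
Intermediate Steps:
d = 11/7 (d = 1 - 1/7*(-4) = 1 + 4/7 = 11/7 ≈ 1.5714)
g = 1453 (g = -7 + 1460 = 1453)
m = 11/7 ≈ 1.5714
N(u, L) = (L + u)/(-28 + u)
(16*(-62) + g)*N(m, -19) = (16*(-62) + 1453)*((-19 + 11/7)/(-28 + 11/7)) = (-992 + 1453)*(-122/7/(-185/7)) = 461*(-7/185*(-122/7)) = 461*(122/185) = 56242/185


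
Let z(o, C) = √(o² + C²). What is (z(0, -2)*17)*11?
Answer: 374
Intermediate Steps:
z(o, C) = √(C² + o²)
(z(0, -2)*17)*11 = (√((-2)² + 0²)*17)*11 = (√(4 + 0)*17)*11 = (√4*17)*11 = (2*17)*11 = 34*11 = 374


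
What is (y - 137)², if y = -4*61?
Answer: 145161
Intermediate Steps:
y = -244
(y - 137)² = (-244 - 137)² = (-381)² = 145161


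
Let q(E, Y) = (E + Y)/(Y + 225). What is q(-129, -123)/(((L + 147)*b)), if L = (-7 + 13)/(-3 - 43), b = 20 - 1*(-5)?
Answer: -161/239275 ≈ -0.00067287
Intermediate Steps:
b = 25 (b = 20 + 5 = 25)
L = -3/23 (L = 6/(-46) = 6*(-1/46) = -3/23 ≈ -0.13043)
q(E, Y) = (E + Y)/(225 + Y)
q(-129, -123)/(((L + 147)*b)) = ((-129 - 123)/(225 - 123))/(((-3/23 + 147)*25)) = (-252/102)/(((3378/23)*25)) = ((1/102)*(-252))/(84450/23) = -42/17*23/84450 = -161/239275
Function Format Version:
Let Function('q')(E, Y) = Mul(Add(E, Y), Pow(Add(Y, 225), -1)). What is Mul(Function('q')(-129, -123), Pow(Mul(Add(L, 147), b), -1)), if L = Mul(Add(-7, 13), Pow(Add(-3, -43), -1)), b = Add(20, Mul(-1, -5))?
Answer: Rational(-161, 239275) ≈ -0.00067287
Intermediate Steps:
b = 25 (b = Add(20, 5) = 25)
L = Rational(-3, 23) (L = Mul(6, Pow(-46, -1)) = Mul(6, Rational(-1, 46)) = Rational(-3, 23) ≈ -0.13043)
Function('q')(E, Y) = Mul(Pow(Add(225, Y), -1), Add(E, Y)) (Function('q')(E, Y) = Mul(Add(E, Y), Pow(Add(225, Y), -1)) = Mul(Pow(Add(225, Y), -1), Add(E, Y)))
Mul(Function('q')(-129, -123), Pow(Mul(Add(L, 147), b), -1)) = Mul(Mul(Pow(Add(225, -123), -1), Add(-129, -123)), Pow(Mul(Add(Rational(-3, 23), 147), 25), -1)) = Mul(Mul(Pow(102, -1), -252), Pow(Mul(Rational(3378, 23), 25), -1)) = Mul(Mul(Rational(1, 102), -252), Pow(Rational(84450, 23), -1)) = Mul(Rational(-42, 17), Rational(23, 84450)) = Rational(-161, 239275)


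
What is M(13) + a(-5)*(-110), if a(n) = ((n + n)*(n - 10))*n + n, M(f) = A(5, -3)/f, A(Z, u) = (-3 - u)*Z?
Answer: 83050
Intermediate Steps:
A(Z, u) = Z*(-3 - u)
M(f) = 0 (M(f) = (-1*5*(3 - 3))/f = (-1*5*0)/f = 0/f = 0)
a(n) = n + 2*n²*(-10 + n) (a(n) = ((2*n)*(-10 + n))*n + n = (2*n*(-10 + n))*n + n = 2*n²*(-10 + n) + n = n + 2*n²*(-10 + n))
M(13) + a(-5)*(-110) = 0 - 5*(1 - 20*(-5) + 2*(-5)²)*(-110) = 0 - 5*(1 + 100 + 2*25)*(-110) = 0 - 5*(1 + 100 + 50)*(-110) = 0 - 5*151*(-110) = 0 - 755*(-110) = 0 + 83050 = 83050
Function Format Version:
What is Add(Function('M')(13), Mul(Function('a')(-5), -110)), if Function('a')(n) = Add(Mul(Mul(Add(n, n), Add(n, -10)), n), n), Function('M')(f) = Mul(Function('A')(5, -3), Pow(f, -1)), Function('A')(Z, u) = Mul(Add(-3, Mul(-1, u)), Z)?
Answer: 83050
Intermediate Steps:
Function('A')(Z, u) = Mul(Z, Add(-3, Mul(-1, u)))
Function('M')(f) = 0 (Function('M')(f) = Mul(Mul(-1, 5, Add(3, -3)), Pow(f, -1)) = Mul(Mul(-1, 5, 0), Pow(f, -1)) = Mul(0, Pow(f, -1)) = 0)
Function('a')(n) = Add(n, Mul(2, Pow(n, 2), Add(-10, n))) (Function('a')(n) = Add(Mul(Mul(Mul(2, n), Add(-10, n)), n), n) = Add(Mul(Mul(2, n, Add(-10, n)), n), n) = Add(Mul(2, Pow(n, 2), Add(-10, n)), n) = Add(n, Mul(2, Pow(n, 2), Add(-10, n))))
Add(Function('M')(13), Mul(Function('a')(-5), -110)) = Add(0, Mul(Mul(-5, Add(1, Mul(-20, -5), Mul(2, Pow(-5, 2)))), -110)) = Add(0, Mul(Mul(-5, Add(1, 100, Mul(2, 25))), -110)) = Add(0, Mul(Mul(-5, Add(1, 100, 50)), -110)) = Add(0, Mul(Mul(-5, 151), -110)) = Add(0, Mul(-755, -110)) = Add(0, 83050) = 83050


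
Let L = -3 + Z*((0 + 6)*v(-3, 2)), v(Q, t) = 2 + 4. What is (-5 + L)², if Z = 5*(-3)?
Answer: 300304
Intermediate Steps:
Z = -15
v(Q, t) = 6
L = -543 (L = -3 - 15*(0 + 6)*6 = -3 - 90*6 = -3 - 15*36 = -3 - 540 = -543)
(-5 + L)² = (-5 - 543)² = (-548)² = 300304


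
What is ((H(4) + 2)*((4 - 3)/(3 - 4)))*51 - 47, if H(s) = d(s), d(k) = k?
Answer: -353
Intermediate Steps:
H(s) = s
((H(4) + 2)*((4 - 3)/(3 - 4)))*51 - 47 = ((4 + 2)*((4 - 3)/(3 - 4)))*51 - 47 = (6*(1/(-1)))*51 - 47 = (6*(1*(-1)))*51 - 47 = (6*(-1))*51 - 47 = -6*51 - 47 = -306 - 47 = -353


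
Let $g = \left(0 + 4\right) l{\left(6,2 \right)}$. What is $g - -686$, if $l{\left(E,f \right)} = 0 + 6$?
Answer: $710$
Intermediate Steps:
$l{\left(E,f \right)} = 6$
$g = 24$ ($g = \left(0 + 4\right) 6 = 4 \cdot 6 = 24$)
$g - -686 = 24 - -686 = 24 + 686 = 710$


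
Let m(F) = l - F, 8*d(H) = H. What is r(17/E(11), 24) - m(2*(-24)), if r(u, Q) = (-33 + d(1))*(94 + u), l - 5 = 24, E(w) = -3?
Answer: -71543/24 ≈ -2981.0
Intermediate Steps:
d(H) = H/8
l = 29 (l = 5 + 24 = 29)
r(u, Q) = -12361/4 - 263*u/8 (r(u, Q) = (-33 + (1/8)*1)*(94 + u) = (-33 + 1/8)*(94 + u) = -263*(94 + u)/8 = -12361/4 - 263*u/8)
m(F) = 29 - F
r(17/E(11), 24) - m(2*(-24)) = (-12361/4 - 4471/(8*(-3))) - (29 - 2*(-24)) = (-12361/4 - 4471*(-1)/(8*3)) - (29 - 1*(-48)) = (-12361/4 - 263/8*(-17/3)) - (29 + 48) = (-12361/4 + 4471/24) - 1*77 = -69695/24 - 77 = -71543/24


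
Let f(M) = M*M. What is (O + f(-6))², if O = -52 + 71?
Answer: 3025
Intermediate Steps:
O = 19
f(M) = M²
(O + f(-6))² = (19 + (-6)²)² = (19 + 36)² = 55² = 3025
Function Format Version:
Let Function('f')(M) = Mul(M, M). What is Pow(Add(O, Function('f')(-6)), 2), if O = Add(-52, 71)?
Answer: 3025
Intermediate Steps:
O = 19
Function('f')(M) = Pow(M, 2)
Pow(Add(O, Function('f')(-6)), 2) = Pow(Add(19, Pow(-6, 2)), 2) = Pow(Add(19, 36), 2) = Pow(55, 2) = 3025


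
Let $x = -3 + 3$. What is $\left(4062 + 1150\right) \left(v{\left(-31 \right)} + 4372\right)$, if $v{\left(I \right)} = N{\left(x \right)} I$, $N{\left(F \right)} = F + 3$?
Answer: $22302148$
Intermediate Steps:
$x = 0$
$N{\left(F \right)} = 3 + F$
$v{\left(I \right)} = 3 I$ ($v{\left(I \right)} = \left(3 + 0\right) I = 3 I$)
$\left(4062 + 1150\right) \left(v{\left(-31 \right)} + 4372\right) = \left(4062 + 1150\right) \left(3 \left(-31\right) + 4372\right) = 5212 \left(-93 + 4372\right) = 5212 \cdot 4279 = 22302148$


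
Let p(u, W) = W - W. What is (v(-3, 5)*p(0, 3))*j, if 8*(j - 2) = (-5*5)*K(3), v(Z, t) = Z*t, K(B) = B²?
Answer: 0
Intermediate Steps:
p(u, W) = 0
j = -209/8 (j = 2 + (-5*5*3²)/8 = 2 + (-25*9)/8 = 2 + (⅛)*(-225) = 2 - 225/8 = -209/8 ≈ -26.125)
(v(-3, 5)*p(0, 3))*j = (-3*5*0)*(-209/8) = -15*0*(-209/8) = 0*(-209/8) = 0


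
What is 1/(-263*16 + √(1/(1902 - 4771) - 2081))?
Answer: -6036376/25404055403 - I*√17129048910/50808110806 ≈ -0.00023761 - 2.5759e-6*I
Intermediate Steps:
1/(-263*16 + √(1/(1902 - 4771) - 2081)) = 1/(-4208 + √(1/(-2869) - 2081)) = 1/(-4208 + √(-1/2869 - 2081)) = 1/(-4208 + √(-5970390/2869)) = 1/(-4208 + I*√17129048910/2869)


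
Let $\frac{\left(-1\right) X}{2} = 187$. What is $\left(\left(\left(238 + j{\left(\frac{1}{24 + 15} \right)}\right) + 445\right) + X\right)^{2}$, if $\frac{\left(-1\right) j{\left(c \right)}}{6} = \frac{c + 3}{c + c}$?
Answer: $2025$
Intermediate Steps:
$X = -374$ ($X = \left(-2\right) 187 = -374$)
$j{\left(c \right)} = - \frac{3 \left(3 + c\right)}{c}$ ($j{\left(c \right)} = - 6 \frac{c + 3}{c + c} = - 6 \frac{3 + c}{2 c} = - \frac{3 \left(3 + c\right)}{c}$)
$\left(\left(\left(238 + j{\left(\frac{1}{24 + 15} \right)}\right) + 445\right) + X\right)^{2} = \left(\left(\left(238 - \left(3 + \frac{9}{\frac{1}{24 + 15}}\right)\right) + 445\right) - 374\right)^{2} = \left(\left(\left(238 - \left(3 + \frac{9}{\frac{1}{39}}\right)\right) + 445\right) - 374\right)^{2} = \left(\left(\left(238 - \left(3 + 9 \frac{1}{\frac{1}{39}}\right)\right) + 445\right) - 374\right)^{2} = \left(\left(\left(238 - 354\right) + 445\right) - 374\right)^{2} = \left(\left(-116 + 445\right) - 374\right)^{2} = \left(329 - 374\right)^{2} = \left(-45\right)^{2} = 2025$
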